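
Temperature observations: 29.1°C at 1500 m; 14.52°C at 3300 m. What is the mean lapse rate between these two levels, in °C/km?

8.1°C/km

Γ = −ΔT/Δz = (29.1 − 14.52) / (3300 − 1500) m
  = 14.58°C / 1.8 km = 8.1°C/km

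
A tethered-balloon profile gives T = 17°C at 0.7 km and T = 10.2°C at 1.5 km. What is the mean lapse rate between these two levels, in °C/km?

8.5°C/km

Γ = −ΔT/Δz = (17 − 10.2) / (1500 − 700) m
  = 6.8°C / 0.8 km = 8.5°C/km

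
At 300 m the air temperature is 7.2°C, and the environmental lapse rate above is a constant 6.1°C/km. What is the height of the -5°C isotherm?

Height above start = (7.2 − (-5)) / 6.1 = 2 km
Altitude = 300 m + 2000 m = 2300 m

2300 m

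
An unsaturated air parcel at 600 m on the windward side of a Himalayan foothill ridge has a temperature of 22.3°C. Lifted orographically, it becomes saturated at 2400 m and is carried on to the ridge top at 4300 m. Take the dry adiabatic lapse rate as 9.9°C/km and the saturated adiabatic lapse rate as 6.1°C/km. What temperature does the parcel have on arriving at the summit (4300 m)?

Dry to 2400 m: -9.9 × 1.8 km = -17.82°C, so T = 4.48°C.
Saturated to 4300 m: -6.1 × 1.9 km = -11.59°C, so T = -7.11°C.

-7.11°C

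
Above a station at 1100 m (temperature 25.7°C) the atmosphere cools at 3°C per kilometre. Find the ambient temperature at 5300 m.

13.1°C

Environmental to 5300 m: -3 × 4.2 km = -12.6°C, so T = 13.1°C.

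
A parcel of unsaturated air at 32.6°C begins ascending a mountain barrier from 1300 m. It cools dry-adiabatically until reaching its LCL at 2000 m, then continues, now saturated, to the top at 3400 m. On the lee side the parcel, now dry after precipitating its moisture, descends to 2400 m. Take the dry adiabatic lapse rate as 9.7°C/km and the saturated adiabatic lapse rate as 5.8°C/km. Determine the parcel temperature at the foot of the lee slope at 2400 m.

1300–2000 m, dry: Δz = 0.7 km ⇒ ΔT = -6.79°C; T = 25.81°C
2000–3400 m, saturated: Δz = 1.4 km ⇒ ΔT = -8.12°C; T = 17.69°C
3400–2400 m, dry descent: Δz = 1 km ⇒ ΔT = +9.7°C; T = 27.39°C

27.39°C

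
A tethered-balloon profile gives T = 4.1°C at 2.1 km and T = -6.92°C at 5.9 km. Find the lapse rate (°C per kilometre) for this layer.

2.9°C/km

Γ = −ΔT/Δz = (4.1 − (-6.92)) / (5900 − 2100) m
  = 11.02°C / 3.8 km = 2.9°C/km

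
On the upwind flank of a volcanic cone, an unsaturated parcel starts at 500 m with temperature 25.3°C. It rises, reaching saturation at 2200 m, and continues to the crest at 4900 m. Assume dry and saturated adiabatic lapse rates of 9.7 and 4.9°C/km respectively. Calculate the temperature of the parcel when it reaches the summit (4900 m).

From 500 m to 2200 m (dry): cools by 9.7 × 1.7 = 16.49°C, giving 8.81°C.
From 2200 m to 4900 m (saturated): cools by 4.9 × 2.7 = 13.23°C, giving -4.42°C.

-4.42°C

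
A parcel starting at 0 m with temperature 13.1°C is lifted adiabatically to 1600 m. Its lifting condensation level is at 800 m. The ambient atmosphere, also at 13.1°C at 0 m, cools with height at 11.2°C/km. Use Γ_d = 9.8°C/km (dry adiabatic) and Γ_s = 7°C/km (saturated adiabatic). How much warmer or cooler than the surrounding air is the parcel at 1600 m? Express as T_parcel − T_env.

+4.48°C (parcel warmer than environment)

Parcel:
  From 0 m to 800 m (dry): cools by 9.8 × 0.8 = 7.84°C, giving 5.26°C.
  From 800 m to 1600 m (saturated): cools by 7 × 0.8 = 5.6°C, giving -0.34°C.
Environment:
  From 0 m to 1600 m (environment): cools by 11.2 × 1.6 = 17.92°C, giving -4.82°C.
T_parcel − T_env = -0.34 − (-4.82) = +4.48°C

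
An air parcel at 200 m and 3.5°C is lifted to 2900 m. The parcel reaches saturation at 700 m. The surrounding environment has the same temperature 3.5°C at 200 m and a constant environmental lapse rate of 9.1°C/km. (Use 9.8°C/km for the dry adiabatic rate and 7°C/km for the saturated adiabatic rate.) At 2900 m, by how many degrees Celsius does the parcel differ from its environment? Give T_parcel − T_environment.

Parcel:
  From 200 m to 700 m (dry): cools by 9.8 × 0.5 = 4.9°C, giving -1.4°C.
  From 700 m to 2900 m (saturated): cools by 7 × 2.2 = 15.4°C, giving -16.8°C.
Environment:
  From 200 m to 2900 m (environment): cools by 9.1 × 2.7 = 24.57°C, giving -21.07°C.
T_parcel − T_env = -16.8 − (-21.07) = +4.27°C

+4.27°C (parcel warmer than environment)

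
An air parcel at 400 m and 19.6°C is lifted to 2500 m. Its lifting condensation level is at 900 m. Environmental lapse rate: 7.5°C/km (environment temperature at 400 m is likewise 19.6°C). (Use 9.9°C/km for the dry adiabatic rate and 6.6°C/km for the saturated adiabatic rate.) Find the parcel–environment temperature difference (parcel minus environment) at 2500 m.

+0.24°C (parcel warmer than environment)

Parcel:
  400–900 m, dry: Δz = 0.5 km ⇒ ΔT = -4.95°C; T = 14.65°C
  900–2500 m, saturated: Δz = 1.6 km ⇒ ΔT = -10.56°C; T = 4.09°C
Environment:
  400–2500 m, environment: Δz = 2.1 km ⇒ ΔT = -15.75°C; T = 3.85°C
T_parcel − T_env = 4.09 − 3.85 = +0.24°C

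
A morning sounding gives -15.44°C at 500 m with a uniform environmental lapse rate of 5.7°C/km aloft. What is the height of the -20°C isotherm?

Height above start = (-15.44 − (-20)) / 5.7 = 0.8 km
Altitude = 500 m + 800 m = 1300 m

1300 m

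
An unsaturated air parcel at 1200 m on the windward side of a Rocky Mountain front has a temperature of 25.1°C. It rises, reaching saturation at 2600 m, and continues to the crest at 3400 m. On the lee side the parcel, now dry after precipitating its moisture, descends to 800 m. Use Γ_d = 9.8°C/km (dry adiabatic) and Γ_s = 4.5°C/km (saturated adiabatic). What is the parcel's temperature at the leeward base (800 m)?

1200–2600 m, dry: Δz = 1.4 km ⇒ ΔT = -13.72°C; T = 11.38°C
2600–3400 m, saturated: Δz = 0.8 km ⇒ ΔT = -3.6°C; T = 7.78°C
3400–800 m, dry descent: Δz = 2.6 km ⇒ ΔT = +25.48°C; T = 33.26°C

33.26°C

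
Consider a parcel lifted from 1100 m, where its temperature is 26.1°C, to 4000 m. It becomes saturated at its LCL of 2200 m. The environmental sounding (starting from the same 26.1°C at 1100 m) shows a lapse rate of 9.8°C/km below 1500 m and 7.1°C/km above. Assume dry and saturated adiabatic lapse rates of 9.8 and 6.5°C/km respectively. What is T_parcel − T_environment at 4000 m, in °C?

Parcel:
  From 1100 m to 2200 m (dry): cools by 9.8 × 1.1 = 10.78°C, giving 15.32°C.
  From 2200 m to 4000 m (saturated): cools by 6.5 × 1.8 = 11.7°C, giving 3.62°C.
Environment:
  From 1100 m to 1500 m (environment, lower layer): cools by 9.8 × 0.4 = 3.92°C, giving 22.18°C.
  From 1500 m to 4000 m (environment, upper layer): cools by 7.1 × 2.5 = 17.75°C, giving 4.43°C.
T_parcel − T_env = 3.62 − 4.43 = -0.81°C

-0.81°C (parcel cooler than environment)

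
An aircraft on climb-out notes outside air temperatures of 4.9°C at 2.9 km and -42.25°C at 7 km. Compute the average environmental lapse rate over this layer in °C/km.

Γ = −ΔT/Δz = (4.9 − (-42.25)) / (7000 − 2900) m
  = 47.15°C / 4.1 km = 11.5°C/km

11.5°C/km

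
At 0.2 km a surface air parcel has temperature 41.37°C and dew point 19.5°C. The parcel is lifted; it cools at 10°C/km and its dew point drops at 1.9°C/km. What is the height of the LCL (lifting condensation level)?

2.9 km

T and T_d converge at 10 − 1.9 = 8.1°C per km
Height above start = (41.37 − 19.5) / 8.1 = 2.7 km
LCL altitude = 200 m + 2700 m = 2900 m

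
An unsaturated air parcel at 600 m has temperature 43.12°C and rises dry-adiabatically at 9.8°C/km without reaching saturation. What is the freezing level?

Height above start = (43.12 − 0) / 9.8 = 4.4 km
Altitude = 600 m + 4400 m = 5000 m

5000 m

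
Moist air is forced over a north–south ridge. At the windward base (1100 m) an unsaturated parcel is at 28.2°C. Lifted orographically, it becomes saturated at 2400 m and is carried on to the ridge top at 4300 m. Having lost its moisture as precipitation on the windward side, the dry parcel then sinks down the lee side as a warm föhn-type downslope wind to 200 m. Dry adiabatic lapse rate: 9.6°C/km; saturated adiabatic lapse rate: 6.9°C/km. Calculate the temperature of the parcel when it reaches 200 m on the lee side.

1100–2400 m, dry: Δz = 1.3 km ⇒ ΔT = -12.48°C; T = 15.72°C
2400–4300 m, saturated: Δz = 1.9 km ⇒ ΔT = -13.11°C; T = 2.61°C
4300–200 m, dry descent: Δz = 4.1 km ⇒ ΔT = +39.36°C; T = 41.97°C

41.97°C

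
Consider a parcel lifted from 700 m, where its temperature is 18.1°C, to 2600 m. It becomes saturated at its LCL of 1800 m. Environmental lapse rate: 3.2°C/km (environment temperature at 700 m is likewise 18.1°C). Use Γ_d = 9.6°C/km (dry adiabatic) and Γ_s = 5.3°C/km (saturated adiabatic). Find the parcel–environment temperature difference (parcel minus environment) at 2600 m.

-8.72°C (parcel cooler than environment)

Parcel:
  From 700 m to 1800 m (dry): cools by 9.6 × 1.1 = 10.56°C, giving 7.54°C.
  From 1800 m to 2600 m (saturated): cools by 5.3 × 0.8 = 4.24°C, giving 3.3°C.
Environment:
  From 700 m to 2600 m (environment): cools by 3.2 × 1.9 = 6.08°C, giving 12.02°C.
T_parcel − T_env = 3.3 − 12.02 = -8.72°C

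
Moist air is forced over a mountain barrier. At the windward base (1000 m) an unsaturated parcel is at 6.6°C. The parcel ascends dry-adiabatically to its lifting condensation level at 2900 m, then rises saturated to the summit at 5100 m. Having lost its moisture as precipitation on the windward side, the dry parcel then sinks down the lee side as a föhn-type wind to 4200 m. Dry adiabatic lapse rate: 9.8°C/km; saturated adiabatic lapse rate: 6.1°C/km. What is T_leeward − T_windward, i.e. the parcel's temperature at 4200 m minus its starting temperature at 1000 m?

Dry to 2900 m: -9.8 × 1.9 km = -18.62°C, so T = -12.02°C.
Saturated to 5100 m: -6.1 × 2.2 km = -13.42°C, so T = -25.44°C.
Dry descent to 4200 m: +9.8 × 0.9 km = +8.82°C, so T = -16.62°C.
Net change vs windward start: -16.62 − 6.6 = -23.22°C

-23.22°C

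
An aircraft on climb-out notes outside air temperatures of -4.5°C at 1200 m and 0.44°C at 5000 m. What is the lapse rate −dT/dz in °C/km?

-1.3°C/km

Γ = −ΔT/Δz = (-4.5 − 0.44) / (5000 − 1200) m
  = -4.94°C / 3.8 km = -1.3°C/km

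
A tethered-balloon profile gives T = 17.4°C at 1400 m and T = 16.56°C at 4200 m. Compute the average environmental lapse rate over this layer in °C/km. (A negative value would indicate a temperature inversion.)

Γ = −ΔT/Δz = (17.4 − 16.56) / (4200 − 1400) m
  = 0.84°C / 2.8 km = 0.3°C/km

0.3°C/km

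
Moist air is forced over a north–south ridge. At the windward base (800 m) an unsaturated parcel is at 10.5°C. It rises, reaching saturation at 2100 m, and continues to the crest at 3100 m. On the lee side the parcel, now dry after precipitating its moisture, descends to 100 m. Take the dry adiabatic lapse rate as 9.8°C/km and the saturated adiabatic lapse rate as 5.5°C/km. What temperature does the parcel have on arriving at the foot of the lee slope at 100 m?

Dry to 2100 m: -9.8 × 1.3 km = -12.74°C, so T = -2.24°C.
Saturated to 3100 m: -5.5 × 1 km = -5.5°C, so T = -7.74°C.
Dry descent to 100 m: +9.8 × 3 km = +29.4°C, so T = 21.66°C.

21.66°C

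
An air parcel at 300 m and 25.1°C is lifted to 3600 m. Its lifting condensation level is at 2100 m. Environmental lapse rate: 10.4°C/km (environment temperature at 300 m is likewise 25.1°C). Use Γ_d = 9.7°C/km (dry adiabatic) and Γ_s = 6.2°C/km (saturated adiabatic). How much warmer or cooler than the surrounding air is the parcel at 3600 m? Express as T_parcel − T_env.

+7.56°C (parcel warmer than environment)

Parcel:
  300 → 2100 m (dry, 9.7°C/km): ΔT = -9.7 × 1.8 = -17.46°C → T = 7.64°C
  2100 → 3600 m (saturated, 6.2°C/km): ΔT = -6.2 × 1.5 = -9.3°C → T = -1.66°C
Environment:
  300 → 3600 m (environment, 10.4°C/km): ΔT = -10.4 × 3.3 = -34.32°C → T = -9.22°C
T_parcel − T_env = -1.66 − (-9.22) = +7.56°C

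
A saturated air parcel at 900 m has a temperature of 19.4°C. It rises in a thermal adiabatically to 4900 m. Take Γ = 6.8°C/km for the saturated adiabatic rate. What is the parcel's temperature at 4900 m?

-7.8°C

From 900 m to 4900 m (saturated adiabatic): cools by 6.8 × 4 = 27.2°C, giving -7.8°C.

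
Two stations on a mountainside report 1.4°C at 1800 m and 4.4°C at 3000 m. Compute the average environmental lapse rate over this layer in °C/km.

-2.5°C/km

Γ = −ΔT/Δz = (1.4 − 4.4) / (3000 − 1800) m
  = -3°C / 1.2 km = -2.5°C/km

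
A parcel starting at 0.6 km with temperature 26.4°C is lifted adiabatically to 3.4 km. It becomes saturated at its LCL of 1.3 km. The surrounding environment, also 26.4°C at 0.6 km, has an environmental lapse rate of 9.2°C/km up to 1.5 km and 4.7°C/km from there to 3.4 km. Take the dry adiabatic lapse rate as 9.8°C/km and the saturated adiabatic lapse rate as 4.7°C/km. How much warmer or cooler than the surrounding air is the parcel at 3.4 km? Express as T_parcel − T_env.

Parcel:
  600 → 1300 m (dry, 9.8°C/km): ΔT = -9.8 × 0.7 = -6.86°C → T = 19.54°C
  1300 → 3400 m (saturated, 4.7°C/km): ΔT = -4.7 × 2.1 = -9.87°C → T = 9.67°C
Environment:
  600 → 1500 m (environment, lower layer, 9.2°C/km): ΔT = -9.2 × 0.9 = -8.28°C → T = 18.12°C
  1500 → 3400 m (environment, upper layer, 4.7°C/km): ΔT = -4.7 × 1.9 = -8.93°C → T = 9.19°C
T_parcel − T_env = 9.67 − 9.19 = +0.48°C

+0.48°C (parcel warmer than environment)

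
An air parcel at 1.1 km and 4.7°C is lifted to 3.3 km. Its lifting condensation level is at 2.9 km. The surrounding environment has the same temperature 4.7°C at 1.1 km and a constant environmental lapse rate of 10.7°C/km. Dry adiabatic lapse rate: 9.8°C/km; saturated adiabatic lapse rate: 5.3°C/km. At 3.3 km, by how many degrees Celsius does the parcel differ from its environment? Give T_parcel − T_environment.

Parcel:
  1100–2900 m, dry: Δz = 1.8 km ⇒ ΔT = -17.64°C; T = -12.94°C
  2900–3300 m, saturated: Δz = 0.4 km ⇒ ΔT = -2.12°C; T = -15.06°C
Environment:
  1100–3300 m, environment: Δz = 2.2 km ⇒ ΔT = -23.54°C; T = -18.84°C
T_parcel − T_env = -15.06 − (-18.84) = +3.78°C

+3.78°C (parcel warmer than environment)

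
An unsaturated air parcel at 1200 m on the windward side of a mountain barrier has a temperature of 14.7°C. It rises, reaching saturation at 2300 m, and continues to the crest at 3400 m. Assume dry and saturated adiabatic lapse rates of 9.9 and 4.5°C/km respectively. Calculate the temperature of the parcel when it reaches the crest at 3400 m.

-1.14°C

Dry to 2300 m: -9.9 × 1.1 km = -10.89°C, so T = 3.81°C.
Saturated to 3400 m: -4.5 × 1.1 km = -4.95°C, so T = -1.14°C.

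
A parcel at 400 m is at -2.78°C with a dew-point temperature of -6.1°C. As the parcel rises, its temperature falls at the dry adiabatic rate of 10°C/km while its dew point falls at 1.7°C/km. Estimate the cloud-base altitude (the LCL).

800 m

T and T_d converge at 10 − 1.7 = 8.3°C per km
Height above start = (-2.78 − (-6.1)) / 8.3 = 0.4 km
LCL altitude = 400 m + 400 m = 800 m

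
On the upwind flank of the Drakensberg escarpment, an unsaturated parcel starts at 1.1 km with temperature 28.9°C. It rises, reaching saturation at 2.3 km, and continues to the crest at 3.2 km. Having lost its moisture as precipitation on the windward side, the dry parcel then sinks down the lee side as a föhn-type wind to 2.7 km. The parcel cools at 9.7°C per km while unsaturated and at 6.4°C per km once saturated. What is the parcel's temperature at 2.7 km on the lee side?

16.35°C

From 1100 m to 2300 m (dry): cools by 9.7 × 1.2 = 11.64°C, giving 17.26°C.
From 2300 m to 3200 m (saturated): cools by 6.4 × 0.9 = 5.76°C, giving 11.5°C.
From 3200 m to 2700 m (dry descent): warms by 9.7 × 0.5 = 4.85°C, giving 16.35°C.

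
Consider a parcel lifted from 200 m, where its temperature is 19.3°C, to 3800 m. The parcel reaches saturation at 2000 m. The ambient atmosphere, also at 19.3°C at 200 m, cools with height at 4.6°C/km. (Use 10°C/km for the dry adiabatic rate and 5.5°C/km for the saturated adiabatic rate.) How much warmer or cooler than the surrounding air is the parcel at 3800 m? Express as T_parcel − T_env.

Parcel:
  200 → 2000 m (dry, 10°C/km): ΔT = -10 × 1.8 = -18°C → T = 1.3°C
  2000 → 3800 m (saturated, 5.5°C/km): ΔT = -5.5 × 1.8 = -9.9°C → T = -8.6°C
Environment:
  200 → 3800 m (environment, 4.6°C/km): ΔT = -4.6 × 3.6 = -16.56°C → T = 2.74°C
T_parcel − T_env = -8.6 − 2.74 = -11.34°C

-11.34°C (parcel cooler than environment)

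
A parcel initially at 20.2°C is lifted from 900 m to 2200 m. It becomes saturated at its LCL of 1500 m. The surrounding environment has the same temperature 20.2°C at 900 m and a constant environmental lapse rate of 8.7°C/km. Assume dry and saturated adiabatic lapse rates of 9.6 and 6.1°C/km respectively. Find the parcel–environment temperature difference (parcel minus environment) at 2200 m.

Parcel:
  900 → 1500 m (dry, 9.6°C/km): ΔT = -9.6 × 0.6 = -5.76°C → T = 14.44°C
  1500 → 2200 m (saturated, 6.1°C/km): ΔT = -6.1 × 0.7 = -4.27°C → T = 10.17°C
Environment:
  900 → 2200 m (environment, 8.7°C/km): ΔT = -8.7 × 1.3 = -11.31°C → T = 8.89°C
T_parcel − T_env = 10.17 − 8.89 = +1.28°C

+1.28°C (parcel warmer than environment)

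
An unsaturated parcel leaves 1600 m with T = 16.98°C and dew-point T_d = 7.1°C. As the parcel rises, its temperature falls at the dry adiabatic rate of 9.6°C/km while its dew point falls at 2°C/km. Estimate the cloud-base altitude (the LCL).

2900 m

T and T_d converge at 9.6 − 2 = 7.6°C per km
Height above start = (16.98 − 7.1) / 7.6 = 1.3 km
LCL altitude = 1600 m + 1300 m = 2900 m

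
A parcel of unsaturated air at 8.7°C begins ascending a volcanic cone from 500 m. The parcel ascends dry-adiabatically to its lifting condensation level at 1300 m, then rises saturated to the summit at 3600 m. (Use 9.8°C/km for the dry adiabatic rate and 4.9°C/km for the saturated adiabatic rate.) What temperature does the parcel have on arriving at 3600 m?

-10.41°C

Dry to 1300 m: -9.8 × 0.8 km = -7.84°C, so T = 0.86°C.
Saturated to 3600 m: -4.9 × 2.3 km = -11.27°C, so T = -10.41°C.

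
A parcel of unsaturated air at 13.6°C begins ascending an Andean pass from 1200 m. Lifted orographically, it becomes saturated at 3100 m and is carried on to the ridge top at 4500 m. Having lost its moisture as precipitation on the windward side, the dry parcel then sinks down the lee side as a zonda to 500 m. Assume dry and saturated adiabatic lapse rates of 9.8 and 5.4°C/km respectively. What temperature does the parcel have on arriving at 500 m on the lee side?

1200–3100 m, dry: Δz = 1.9 km ⇒ ΔT = -18.62°C; T = -5.02°C
3100–4500 m, saturated: Δz = 1.4 km ⇒ ΔT = -7.56°C; T = -12.58°C
4500–500 m, dry descent: Δz = 4 km ⇒ ΔT = +39.2°C; T = 26.62°C

26.62°C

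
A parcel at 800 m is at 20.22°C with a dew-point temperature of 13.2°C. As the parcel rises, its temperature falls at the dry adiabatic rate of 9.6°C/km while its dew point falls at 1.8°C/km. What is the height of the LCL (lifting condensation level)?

T and T_d converge at 9.6 − 1.8 = 7.8°C per km
Height above start = (20.22 − 13.2) / 7.8 = 0.9 km
LCL altitude = 800 m + 900 m = 1700 m

1700 m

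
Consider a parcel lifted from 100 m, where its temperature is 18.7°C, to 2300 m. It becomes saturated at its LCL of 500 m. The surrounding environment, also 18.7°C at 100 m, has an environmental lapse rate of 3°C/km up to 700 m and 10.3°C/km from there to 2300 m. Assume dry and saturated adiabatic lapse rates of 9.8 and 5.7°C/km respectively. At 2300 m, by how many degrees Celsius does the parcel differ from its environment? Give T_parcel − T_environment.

Parcel:
  100–500 m, dry: Δz = 0.4 km ⇒ ΔT = -3.92°C; T = 14.78°C
  500–2300 m, saturated: Δz = 1.8 km ⇒ ΔT = -10.26°C; T = 4.52°C
Environment:
  100–700 m, environment, lower layer: Δz = 0.6 km ⇒ ΔT = -1.8°C; T = 16.9°C
  700–2300 m, environment, upper layer: Δz = 1.6 km ⇒ ΔT = -16.48°C; T = 0.42°C
T_parcel − T_env = 4.52 − 0.42 = +4.1°C

+4.1°C (parcel warmer than environment)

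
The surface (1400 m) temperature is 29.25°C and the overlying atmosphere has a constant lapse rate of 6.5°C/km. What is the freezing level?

5900 m

Height above start = (29.25 − 0) / 6.5 = 4.5 km
Altitude = 1400 m + 4500 m = 5900 m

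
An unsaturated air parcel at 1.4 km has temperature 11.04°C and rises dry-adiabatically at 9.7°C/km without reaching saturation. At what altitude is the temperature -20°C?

Height above start = (11.04 − (-20)) / 9.7 = 3.2 km
Altitude = 1400 m + 3200 m = 4600 m

4.6 km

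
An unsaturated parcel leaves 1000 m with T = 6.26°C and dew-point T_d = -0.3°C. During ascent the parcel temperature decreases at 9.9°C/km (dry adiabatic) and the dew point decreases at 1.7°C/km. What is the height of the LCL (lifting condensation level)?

1800 m

T and T_d converge at 9.9 − 1.7 = 8.2°C per km
Height above start = (6.26 − (-0.3)) / 8.2 = 0.8 km
LCL altitude = 1000 m + 800 m = 1800 m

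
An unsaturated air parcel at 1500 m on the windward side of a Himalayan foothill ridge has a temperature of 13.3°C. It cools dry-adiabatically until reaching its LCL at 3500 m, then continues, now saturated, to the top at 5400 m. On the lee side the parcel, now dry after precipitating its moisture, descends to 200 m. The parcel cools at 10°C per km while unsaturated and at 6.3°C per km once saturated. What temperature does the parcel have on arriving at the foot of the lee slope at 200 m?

33.33°C

Dry to 3500 m: -10 × 2 km = -20°C, so T = -6.7°C.
Saturated to 5400 m: -6.3 × 1.9 km = -11.97°C, so T = -18.67°C.
Dry descent to 200 m: +10 × 5.2 km = +52°C, so T = 33.33°C.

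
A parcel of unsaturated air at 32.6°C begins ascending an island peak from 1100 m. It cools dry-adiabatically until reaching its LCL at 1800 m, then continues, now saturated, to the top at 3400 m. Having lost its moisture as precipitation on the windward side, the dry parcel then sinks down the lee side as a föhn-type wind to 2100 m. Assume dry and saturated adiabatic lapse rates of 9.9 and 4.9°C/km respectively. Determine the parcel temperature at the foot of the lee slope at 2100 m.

1100–1800 m, dry: Δz = 0.7 km ⇒ ΔT = -6.93°C; T = 25.67°C
1800–3400 m, saturated: Δz = 1.6 km ⇒ ΔT = -7.84°C; T = 17.83°C
3400–2100 m, dry descent: Δz = 1.3 km ⇒ ΔT = +12.87°C; T = 30.7°C

30.7°C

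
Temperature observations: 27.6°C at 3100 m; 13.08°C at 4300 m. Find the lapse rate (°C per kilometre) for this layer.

12.1°C/km

Γ = −ΔT/Δz = (27.6 − 13.08) / (4300 − 3100) m
  = 14.52°C / 1.2 km = 12.1°C/km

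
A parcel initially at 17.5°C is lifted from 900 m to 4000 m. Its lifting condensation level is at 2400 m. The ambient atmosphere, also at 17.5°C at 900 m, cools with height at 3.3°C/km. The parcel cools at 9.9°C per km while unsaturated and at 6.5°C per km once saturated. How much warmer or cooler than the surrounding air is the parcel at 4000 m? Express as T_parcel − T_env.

-15.02°C (parcel cooler than environment)

Parcel:
  From 900 m to 2400 m (dry): cools by 9.9 × 1.5 = 14.85°C, giving 2.65°C.
  From 2400 m to 4000 m (saturated): cools by 6.5 × 1.6 = 10.4°C, giving -7.75°C.
Environment:
  From 900 m to 4000 m (environment): cools by 3.3 × 3.1 = 10.23°C, giving 7.27°C.
T_parcel − T_env = -7.75 − 7.27 = -15.02°C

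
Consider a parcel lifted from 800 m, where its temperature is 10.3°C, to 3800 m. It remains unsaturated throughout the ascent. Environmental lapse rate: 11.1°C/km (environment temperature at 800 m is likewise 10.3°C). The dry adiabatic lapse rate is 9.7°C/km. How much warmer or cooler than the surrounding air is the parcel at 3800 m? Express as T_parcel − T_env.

Parcel:
  800 → 3800 m (dry, 9.7°C/km): ΔT = -9.7 × 3 = -29.1°C → T = -18.8°C
Environment:
  800 → 3800 m (environment, 11.1°C/km): ΔT = -11.1 × 3 = -33.3°C → T = -23°C
T_parcel − T_env = -18.8 − (-23) = +4.2°C

+4.2°C (parcel warmer than environment)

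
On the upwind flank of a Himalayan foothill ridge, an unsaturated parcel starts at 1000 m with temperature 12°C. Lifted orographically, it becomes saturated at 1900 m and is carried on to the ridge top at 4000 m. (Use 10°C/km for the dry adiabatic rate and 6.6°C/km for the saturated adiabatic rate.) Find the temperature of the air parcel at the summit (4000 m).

1000 → 1900 m (dry, 10°C/km): ΔT = -10 × 0.9 = -9°C → T = 3°C
1900 → 4000 m (saturated, 6.6°C/km): ΔT = -6.6 × 2.1 = -13.86°C → T = -10.86°C

-10.86°C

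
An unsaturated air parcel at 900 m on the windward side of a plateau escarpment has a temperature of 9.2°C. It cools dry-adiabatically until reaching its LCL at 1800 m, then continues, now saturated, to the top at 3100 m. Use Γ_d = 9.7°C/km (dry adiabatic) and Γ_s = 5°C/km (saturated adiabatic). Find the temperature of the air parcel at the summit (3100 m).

900 → 1800 m (dry, 9.7°C/km): ΔT = -9.7 × 0.9 = -8.73°C → T = 0.47°C
1800 → 3100 m (saturated, 5°C/km): ΔT = -5 × 1.3 = -6.5°C → T = -6.03°C

-6.03°C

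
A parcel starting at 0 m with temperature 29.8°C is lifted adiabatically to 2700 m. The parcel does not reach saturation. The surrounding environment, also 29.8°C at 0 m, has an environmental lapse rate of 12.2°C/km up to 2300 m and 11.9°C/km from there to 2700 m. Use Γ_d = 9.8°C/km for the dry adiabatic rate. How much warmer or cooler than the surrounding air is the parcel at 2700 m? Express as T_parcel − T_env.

Parcel:
  Dry to 2700 m: -9.8 × 2.7 km = -26.46°C, so T = 3.34°C.
Environment:
  Environment, lower layer to 2300 m: -12.2 × 2.3 km = -28.06°C, so T = 1.74°C.
  Environment, upper layer to 2700 m: -11.9 × 0.4 km = -4.76°C, so T = -3.02°C.
T_parcel − T_env = 3.34 − (-3.02) = +6.36°C

+6.36°C (parcel warmer than environment)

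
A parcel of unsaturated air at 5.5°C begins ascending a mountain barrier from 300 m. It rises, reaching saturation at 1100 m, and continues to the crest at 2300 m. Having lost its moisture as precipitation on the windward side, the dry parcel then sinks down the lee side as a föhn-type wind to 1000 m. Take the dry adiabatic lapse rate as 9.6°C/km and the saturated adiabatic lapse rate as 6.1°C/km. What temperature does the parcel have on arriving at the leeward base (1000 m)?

300–1100 m, dry: Δz = 0.8 km ⇒ ΔT = -7.68°C; T = -2.18°C
1100–2300 m, saturated: Δz = 1.2 km ⇒ ΔT = -7.32°C; T = -9.5°C
2300–1000 m, dry descent: Δz = 1.3 km ⇒ ΔT = +12.48°C; T = 2.98°C

2.98°C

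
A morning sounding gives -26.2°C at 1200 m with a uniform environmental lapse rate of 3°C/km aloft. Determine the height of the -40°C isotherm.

5800 m

Height above start = (-26.2 − (-40)) / 3 = 4.6 km
Altitude = 1200 m + 4600 m = 5800 m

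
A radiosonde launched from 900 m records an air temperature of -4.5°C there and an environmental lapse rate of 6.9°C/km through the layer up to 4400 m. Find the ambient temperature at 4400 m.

From 900 m to 4400 m (environmental): cools by 6.9 × 3.5 = 24.15°C, giving -28.65°C.

-28.65°C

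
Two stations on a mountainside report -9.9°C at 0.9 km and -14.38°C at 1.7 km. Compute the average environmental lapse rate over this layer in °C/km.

Γ = −ΔT/Δz = (-9.9 − (-14.38)) / (1700 − 900) m
  = 4.48°C / 0.8 km = 5.6°C/km

5.6°C/km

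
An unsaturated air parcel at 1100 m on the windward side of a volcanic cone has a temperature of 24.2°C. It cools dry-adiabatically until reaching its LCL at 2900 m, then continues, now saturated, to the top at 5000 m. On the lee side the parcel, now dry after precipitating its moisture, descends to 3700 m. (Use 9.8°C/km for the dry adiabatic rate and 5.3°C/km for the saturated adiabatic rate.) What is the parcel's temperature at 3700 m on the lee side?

8.17°C

From 1100 m to 2900 m (dry): cools by 9.8 × 1.8 = 17.64°C, giving 6.56°C.
From 2900 m to 5000 m (saturated): cools by 5.3 × 2.1 = 11.13°C, giving -4.57°C.
From 5000 m to 3700 m (dry descent): warms by 9.8 × 1.3 = 12.74°C, giving 8.17°C.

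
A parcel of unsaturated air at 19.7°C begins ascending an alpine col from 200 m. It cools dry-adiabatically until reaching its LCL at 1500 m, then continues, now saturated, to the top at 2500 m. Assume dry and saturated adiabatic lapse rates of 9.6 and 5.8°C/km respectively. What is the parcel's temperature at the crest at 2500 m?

Dry to 1500 m: -9.6 × 1.3 km = -12.48°C, so T = 7.22°C.
Saturated to 2500 m: -5.8 × 1 km = -5.8°C, so T = 1.42°C.

1.42°C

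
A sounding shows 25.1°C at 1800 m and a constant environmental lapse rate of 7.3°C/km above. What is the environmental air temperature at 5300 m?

1800–5300 m, environmental: Δz = 3.5 km ⇒ ΔT = -25.55°C; T = -0.45°C

-0.45°C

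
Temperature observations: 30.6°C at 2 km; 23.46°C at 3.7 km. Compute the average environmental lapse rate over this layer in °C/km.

Γ = −ΔT/Δz = (30.6 − 23.46) / (3700 − 2000) m
  = 7.14°C / 1.7 km = 4.2°C/km

4.2°C/km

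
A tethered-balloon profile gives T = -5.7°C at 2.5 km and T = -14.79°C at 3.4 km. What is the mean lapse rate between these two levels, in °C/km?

10.1°C/km

Γ = −ΔT/Δz = (-5.7 − (-14.79)) / (3400 − 2500) m
  = 9.09°C / 0.9 km = 10.1°C/km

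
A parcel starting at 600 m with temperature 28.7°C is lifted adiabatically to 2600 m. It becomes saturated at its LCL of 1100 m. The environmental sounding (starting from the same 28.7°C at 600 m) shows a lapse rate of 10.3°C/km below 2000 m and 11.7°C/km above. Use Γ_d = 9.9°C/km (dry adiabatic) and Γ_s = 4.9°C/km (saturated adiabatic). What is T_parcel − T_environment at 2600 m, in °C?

Parcel:
  600 → 1100 m (dry, 9.9°C/km): ΔT = -9.9 × 0.5 = -4.95°C → T = 23.75°C
  1100 → 2600 m (saturated, 4.9°C/km): ΔT = -4.9 × 1.5 = -7.35°C → T = 16.4°C
Environment:
  600 → 2000 m (environment, lower layer, 10.3°C/km): ΔT = -10.3 × 1.4 = -14.42°C → T = 14.28°C
  2000 → 2600 m (environment, upper layer, 11.7°C/km): ΔT = -11.7 × 0.6 = -7.02°C → T = 7.26°C
T_parcel − T_env = 16.4 − 7.26 = +9.14°C

+9.14°C (parcel warmer than environment)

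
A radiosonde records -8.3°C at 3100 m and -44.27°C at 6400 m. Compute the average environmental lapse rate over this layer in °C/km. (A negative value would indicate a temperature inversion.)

Γ = −ΔT/Δz = (-8.3 − (-44.27)) / (6400 − 3100) m
  = 35.97°C / 3.3 km = 10.9°C/km

10.9°C/km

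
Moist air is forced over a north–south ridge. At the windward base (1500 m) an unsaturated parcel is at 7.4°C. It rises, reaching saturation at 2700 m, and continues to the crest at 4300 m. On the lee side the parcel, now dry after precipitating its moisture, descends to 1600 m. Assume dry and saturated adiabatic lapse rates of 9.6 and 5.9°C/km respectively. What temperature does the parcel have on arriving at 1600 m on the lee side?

12.36°C

1500–2700 m, dry: Δz = 1.2 km ⇒ ΔT = -11.52°C; T = -4.12°C
2700–4300 m, saturated: Δz = 1.6 km ⇒ ΔT = -9.44°C; T = -13.56°C
4300–1600 m, dry descent: Δz = 2.7 km ⇒ ΔT = +25.92°C; T = 12.36°C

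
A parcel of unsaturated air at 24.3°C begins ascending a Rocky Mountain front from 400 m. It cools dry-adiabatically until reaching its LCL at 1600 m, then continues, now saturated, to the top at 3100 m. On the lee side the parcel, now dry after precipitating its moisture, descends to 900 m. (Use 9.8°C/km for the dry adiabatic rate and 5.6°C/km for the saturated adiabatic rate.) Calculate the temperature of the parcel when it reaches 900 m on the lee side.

400–1600 m, dry: Δz = 1.2 km ⇒ ΔT = -11.76°C; T = 12.54°C
1600–3100 m, saturated: Δz = 1.5 km ⇒ ΔT = -8.4°C; T = 4.14°C
3100–900 m, dry descent: Δz = 2.2 km ⇒ ΔT = +21.56°C; T = 25.7°C

25.7°C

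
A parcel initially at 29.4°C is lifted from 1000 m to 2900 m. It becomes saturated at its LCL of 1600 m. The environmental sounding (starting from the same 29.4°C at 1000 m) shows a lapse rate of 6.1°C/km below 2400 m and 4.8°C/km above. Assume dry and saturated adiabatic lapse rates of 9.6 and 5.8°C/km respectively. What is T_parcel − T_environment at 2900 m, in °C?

-2.36°C (parcel cooler than environment)

Parcel:
  Dry to 1600 m: -9.6 × 0.6 km = -5.76°C, so T = 23.64°C.
  Saturated to 2900 m: -5.8 × 1.3 km = -7.54°C, so T = 16.1°C.
Environment:
  Environment, lower layer to 2400 m: -6.1 × 1.4 km = -8.54°C, so T = 20.86°C.
  Environment, upper layer to 2900 m: -4.8 × 0.5 km = -2.4°C, so T = 18.46°C.
T_parcel − T_env = 16.1 − 18.46 = -2.36°C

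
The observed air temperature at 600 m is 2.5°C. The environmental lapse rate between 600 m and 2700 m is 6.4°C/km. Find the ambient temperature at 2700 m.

-10.94°C

600 → 2700 m (environmental, 6.4°C/km): ΔT = -6.4 × 2.1 = -13.44°C → T = -10.94°C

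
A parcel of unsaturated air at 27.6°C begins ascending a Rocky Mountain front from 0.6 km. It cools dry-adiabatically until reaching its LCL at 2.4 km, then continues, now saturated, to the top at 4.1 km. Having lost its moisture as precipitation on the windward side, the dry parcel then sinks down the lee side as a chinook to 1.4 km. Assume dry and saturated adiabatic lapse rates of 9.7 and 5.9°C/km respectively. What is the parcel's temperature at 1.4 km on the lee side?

26.3°C

600 → 2400 m (dry, 9.7°C/km): ΔT = -9.7 × 1.8 = -17.46°C → T = 10.14°C
2400 → 4100 m (saturated, 5.9°C/km): ΔT = -5.9 × 1.7 = -10.03°C → T = 0.11°C
4100 → 1400 m (dry descent, 9.7°C/km): ΔT = +9.7 × 2.7 = +26.19°C → T = 26.3°C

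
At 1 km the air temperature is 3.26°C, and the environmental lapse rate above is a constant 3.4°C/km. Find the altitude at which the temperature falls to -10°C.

Height above start = (3.26 − (-10)) / 3.4 = 3.9 km
Altitude = 1000 m + 3900 m = 4900 m

4.9 km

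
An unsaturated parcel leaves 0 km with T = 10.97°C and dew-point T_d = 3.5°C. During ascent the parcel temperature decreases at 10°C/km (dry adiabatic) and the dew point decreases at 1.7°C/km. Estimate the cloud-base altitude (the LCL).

0.9 km

T and T_d converge at 10 − 1.7 = 8.3°C per km
Height above start = (10.97 − 3.5) / 8.3 = 0.9 km
LCL altitude = 0 m + 900 m = 900 m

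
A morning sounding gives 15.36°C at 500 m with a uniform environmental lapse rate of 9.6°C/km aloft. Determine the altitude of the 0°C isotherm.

2100 m

Height above start = (15.36 − 0) / 9.6 = 1.6 km
Altitude = 500 m + 1600 m = 2100 m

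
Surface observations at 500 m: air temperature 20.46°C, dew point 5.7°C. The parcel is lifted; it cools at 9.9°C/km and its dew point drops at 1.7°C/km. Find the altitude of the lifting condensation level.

2300 m

T and T_d converge at 9.9 − 1.7 = 8.2°C per km
Height above start = (20.46 − 5.7) / 8.2 = 1.8 km
LCL altitude = 500 m + 1800 m = 2300 m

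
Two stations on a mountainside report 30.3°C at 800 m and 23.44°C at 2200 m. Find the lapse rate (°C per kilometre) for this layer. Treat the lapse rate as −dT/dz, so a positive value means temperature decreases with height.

Γ = −ΔT/Δz = (30.3 − 23.44) / (2200 − 800) m
  = 6.86°C / 1.4 km = 4.9°C/km

4.9°C/km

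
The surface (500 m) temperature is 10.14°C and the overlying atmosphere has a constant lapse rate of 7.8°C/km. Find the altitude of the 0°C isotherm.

1800 m

Height above start = (10.14 − 0) / 7.8 = 1.3 km
Altitude = 500 m + 1300 m = 1800 m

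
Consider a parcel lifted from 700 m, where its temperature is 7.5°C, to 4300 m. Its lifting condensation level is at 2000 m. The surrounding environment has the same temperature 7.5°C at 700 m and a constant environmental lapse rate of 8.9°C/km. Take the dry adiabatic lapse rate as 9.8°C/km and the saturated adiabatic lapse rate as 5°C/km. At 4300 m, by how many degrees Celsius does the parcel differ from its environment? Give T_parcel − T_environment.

Parcel:
  From 700 m to 2000 m (dry): cools by 9.8 × 1.3 = 12.74°C, giving -5.24°C.
  From 2000 m to 4300 m (saturated): cools by 5 × 2.3 = 11.5°C, giving -16.74°C.
Environment:
  From 700 m to 4300 m (environment): cools by 8.9 × 3.6 = 32.04°C, giving -24.54°C.
T_parcel − T_env = -16.74 − (-24.54) = +7.8°C

+7.8°C (parcel warmer than environment)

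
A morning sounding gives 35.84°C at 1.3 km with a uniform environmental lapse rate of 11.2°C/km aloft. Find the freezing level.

Height above start = (35.84 − 0) / 11.2 = 3.2 km
Altitude = 1300 m + 3200 m = 4500 m

4.5 km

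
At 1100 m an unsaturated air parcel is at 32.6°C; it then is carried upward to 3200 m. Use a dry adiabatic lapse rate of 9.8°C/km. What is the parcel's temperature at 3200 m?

1100 → 3200 m (dry adiabatic, 9.8°C/km): ΔT = -9.8 × 2.1 = -20.58°C → T = 12.02°C

12.02°C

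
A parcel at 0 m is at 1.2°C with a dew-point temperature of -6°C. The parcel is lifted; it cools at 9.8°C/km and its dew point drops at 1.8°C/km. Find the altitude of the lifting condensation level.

T and T_d converge at 9.8 − 1.8 = 8°C per km
Height above start = (1.2 − (-6)) / 8 = 0.9 km
LCL altitude = 0 m + 900 m = 900 m

900 m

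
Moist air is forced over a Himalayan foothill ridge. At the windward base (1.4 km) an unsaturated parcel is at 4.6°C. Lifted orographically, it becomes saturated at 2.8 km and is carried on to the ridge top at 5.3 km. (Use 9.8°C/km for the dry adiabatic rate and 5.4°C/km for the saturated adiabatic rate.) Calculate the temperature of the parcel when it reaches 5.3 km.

-22.62°C

1400–2800 m, dry: Δz = 1.4 km ⇒ ΔT = -13.72°C; T = -9.12°C
2800–5300 m, saturated: Δz = 2.5 km ⇒ ΔT = -13.5°C; T = -22.62°C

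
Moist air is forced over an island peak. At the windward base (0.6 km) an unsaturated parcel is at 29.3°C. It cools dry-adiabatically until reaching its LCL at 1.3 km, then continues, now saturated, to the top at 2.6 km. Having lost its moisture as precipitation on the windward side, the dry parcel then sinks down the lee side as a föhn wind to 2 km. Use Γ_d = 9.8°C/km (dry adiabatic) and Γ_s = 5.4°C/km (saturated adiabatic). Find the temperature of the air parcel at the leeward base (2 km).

600 → 1300 m (dry, 9.8°C/km): ΔT = -9.8 × 0.7 = -6.86°C → T = 22.44°C
1300 → 2600 m (saturated, 5.4°C/km): ΔT = -5.4 × 1.3 = -7.02°C → T = 15.42°C
2600 → 2000 m (dry descent, 9.8°C/km): ΔT = +9.8 × 0.6 = +5.88°C → T = 21.3°C

21.3°C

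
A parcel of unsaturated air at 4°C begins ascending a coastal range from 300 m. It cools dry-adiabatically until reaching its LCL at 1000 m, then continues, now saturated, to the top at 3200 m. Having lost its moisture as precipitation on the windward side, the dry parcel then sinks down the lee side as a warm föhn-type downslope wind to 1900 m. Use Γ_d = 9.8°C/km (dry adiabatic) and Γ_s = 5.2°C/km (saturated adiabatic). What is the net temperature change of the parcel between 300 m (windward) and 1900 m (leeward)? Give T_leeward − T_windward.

-5.56°C

From 300 m to 1000 m (dry): cools by 9.8 × 0.7 = 6.86°C, giving -2.86°C.
From 1000 m to 3200 m (saturated): cools by 5.2 × 2.2 = 11.44°C, giving -14.3°C.
From 3200 m to 1900 m (dry descent): warms by 9.8 × 1.3 = 12.74°C, giving -1.56°C.
Net change vs windward start: -1.56 − 4 = -5.56°C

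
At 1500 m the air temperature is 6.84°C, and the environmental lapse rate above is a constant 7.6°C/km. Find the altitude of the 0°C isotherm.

2400 m

Height above start = (6.84 − 0) / 7.6 = 0.9 km
Altitude = 1500 m + 900 m = 2400 m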